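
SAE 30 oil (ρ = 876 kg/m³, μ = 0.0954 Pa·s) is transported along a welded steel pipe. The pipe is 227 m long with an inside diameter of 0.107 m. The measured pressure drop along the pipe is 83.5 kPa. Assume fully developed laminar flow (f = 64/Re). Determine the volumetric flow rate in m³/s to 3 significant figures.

For laminar flow, f = 64/Re with Re = ρVD/μ, so Darcy-Weisbach reduces to ΔP = 32μLV/D². Solving for V: V = ΔP·D²/(32μL) = 8.35e+04·(0.107)²/(32·0.0954·227) = 1.38 m/s.
Check: Re = ρVD/μ = 876·1.38·0.107/0.0954 = 1355 < 2300, so the laminar assumption holds.
Q = V·A = 1.38·(π/4·0.107²) = 0.0124 m³/s = 0.0124 m³/s.

Q ≈ 0.0124 m³/s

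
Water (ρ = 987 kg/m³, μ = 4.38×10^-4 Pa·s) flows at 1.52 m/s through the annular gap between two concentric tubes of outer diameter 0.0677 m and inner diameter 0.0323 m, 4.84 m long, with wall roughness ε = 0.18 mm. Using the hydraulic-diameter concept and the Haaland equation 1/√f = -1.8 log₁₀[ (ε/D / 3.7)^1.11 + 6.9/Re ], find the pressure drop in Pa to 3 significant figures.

Hydraulic diameter D_h = 4A/P = D_o - D_i = 0.0677 - 0.0323 = 0.0354 m.
Re = ρVD_h/μ = 987·1.52·0.0354/0.000438 = 1.213e+05.
ε/D_h = 0.00018/0.0354 = 0.00508; Haaland gives 1/√f = -1.8 log₁₀[0.000666+5.69e-05] = 5.654, so f = 0.03128.
ΔP = f(L/D_h)(ρV²/2) = 0.03128·4.84/0.0354·1140 = 4876 Pa.

ΔP ≈ 4880 Pa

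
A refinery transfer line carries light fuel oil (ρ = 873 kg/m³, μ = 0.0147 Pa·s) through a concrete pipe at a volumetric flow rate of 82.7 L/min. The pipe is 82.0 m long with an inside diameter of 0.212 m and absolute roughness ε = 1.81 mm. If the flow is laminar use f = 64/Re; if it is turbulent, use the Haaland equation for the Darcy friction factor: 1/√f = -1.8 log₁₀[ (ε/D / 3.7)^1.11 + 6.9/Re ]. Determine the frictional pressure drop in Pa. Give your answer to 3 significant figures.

ΔP ≈ 33.5 Pa

Q = 82.7 L/min = 82.7/60000 = 0.001378 m³/s.
Cross-sectional area A = πD²/4 = π(0.212)²/4 = 0.0353 m²; mean velocity V = Q/A = 0.001378/0.0353 = 0.03905 m/s.
Reynolds number Re = ρVD/μ = 873 · 0.03905 · 0.212 / 0.0147 = 491.6.
Re < 2300 → laminar flow, so f = 64/Re = 64/491.6 = 0.1302 (the turbulent correlation is not needed).
Darcy-Weisbach: ΔP = f(L/D)(ρV²/2) = 0.1302·(82/0.212)·(873·0.03905²/2) = 0.1302·386.8·0.6655 = 33.51 Pa.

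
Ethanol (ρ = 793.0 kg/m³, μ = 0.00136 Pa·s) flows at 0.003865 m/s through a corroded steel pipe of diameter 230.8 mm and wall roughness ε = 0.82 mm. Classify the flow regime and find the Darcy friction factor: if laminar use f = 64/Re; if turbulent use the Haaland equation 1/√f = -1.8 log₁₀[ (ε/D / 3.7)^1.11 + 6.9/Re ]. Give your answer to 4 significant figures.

Re = ρVD/μ = 793·0.003865·0.2308/0.00136 = 520.1.
Re < 2300 → laminar, so f = 64/Re = 0.123 (roughness is irrelevant in laminar flow).

f ≈ 0.1230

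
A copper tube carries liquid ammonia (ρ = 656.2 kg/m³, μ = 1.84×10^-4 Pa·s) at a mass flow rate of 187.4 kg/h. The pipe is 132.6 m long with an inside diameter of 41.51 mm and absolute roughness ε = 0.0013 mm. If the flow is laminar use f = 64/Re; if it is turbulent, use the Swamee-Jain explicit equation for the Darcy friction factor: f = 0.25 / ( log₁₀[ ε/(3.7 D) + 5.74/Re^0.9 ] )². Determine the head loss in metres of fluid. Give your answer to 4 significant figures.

ṁ = 187.4 kg/h = 187.4/3600 = 0.05206 kg/s.
A = πD²/4 = π(0.04151)²/4 = 0.001353 m²; mean velocity V = ṁ/(ρA) = 0.05206/(656.2 · 0.001353) = 0.05862 m/s.
Reynolds number Re = ρVD/μ = 656.2 · 0.05862 · 0.04151 / 0.000184 = 8678.
Re > 4000 → turbulent. Relative roughness ε/D = 1.3e-06/0.04151 = 3.13e-05. Swamee-Jain: f = 0.25/(log₁₀[3.13e-05/3.7 + 5.74/8678^0.9])² = 0.25/(log₁₀[8.46e-06 + 0.00164])² = 0.25/(-2.783)² = 0.03227.
Darcy-Weisbach: ΔP = f(L/D)(ρV²/2) = 0.03227·(132.6/0.04151)·(656.2·0.05862²/2) = 0.03227·3194·1.127 = 116.2 Pa.
Head loss h_f = ΔP/(ρg) = 116.2/(656.2·9.81) = 0.01805 m.

h_f ≈ 0.01805 m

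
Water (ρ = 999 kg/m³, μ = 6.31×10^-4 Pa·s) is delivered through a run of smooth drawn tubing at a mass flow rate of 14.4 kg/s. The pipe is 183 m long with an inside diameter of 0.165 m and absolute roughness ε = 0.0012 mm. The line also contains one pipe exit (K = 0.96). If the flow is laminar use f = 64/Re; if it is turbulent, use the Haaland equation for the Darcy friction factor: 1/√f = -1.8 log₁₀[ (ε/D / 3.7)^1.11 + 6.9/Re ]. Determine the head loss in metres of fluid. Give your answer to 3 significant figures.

A = πD²/4 = π(0.165)²/4 = 0.02138 m²; mean velocity V = ṁ/(ρA) = 14.4/(999 · 0.02138) = 0.6741 m/s.
Reynolds number Re = ρVD/μ = 999 · 0.6741 · 0.165 / 0.000631 = 1.761e+05.
Re > 4000 → turbulent. Relative roughness ε/D = 1.2e-06/0.165 = 7.27e-06. Haaland: 1/√f = -1.8 log₁₀[(7.27e-06/3.7)^1.11 + 6.9/1.761e+05] = -1.8 log₁₀[4.63e-07 + 3.92e-05] = 7.923, so f = 0.01593.
Total minor-loss coefficient ΣK = 1·0.96 = 0.96.
ΔP = [f·L/D + ΣK]·(ρV²/2) = [0.01593·183/0.165 + 0.96]·(999·0.6741²/2) = [17.67 + 0.96]·227 = 4228 Pa.
Head loss h_f = ΔP/(ρg) = 4228/(999·9.81) = 0.431 m.

h_f ≈ 0.431 m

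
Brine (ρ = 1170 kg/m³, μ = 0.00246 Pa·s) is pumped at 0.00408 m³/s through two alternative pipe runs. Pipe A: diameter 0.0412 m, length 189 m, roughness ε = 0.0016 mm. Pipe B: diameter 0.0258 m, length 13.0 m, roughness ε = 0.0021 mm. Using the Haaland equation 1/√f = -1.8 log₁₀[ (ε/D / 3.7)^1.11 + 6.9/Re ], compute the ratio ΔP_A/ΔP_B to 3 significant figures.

ΔP_A/ΔP_B ≈ 1.53

Pipe A: V = Q/A = 0.00408/0.001333 = 3.06 m/s; Re = 5.997e+04; ε/D = 3.88e-05; Haaland → f = 0.02; ΔP_A = f(L/D)(ρV²/2) = 5.028e+05 Pa.
Pipe B: V = Q/A = 0.00408/0.0005228 = 7.804 m/s; Re = 9.576e+04; ε/D = 8.14e-05; Haaland → f = 0.01833; ΔP_B = f(L/D)(ρV²/2) = 3.291e+05 Pa.
ΔP_A/ΔP_B = 5.028e+05/3.291e+05 = 1.53.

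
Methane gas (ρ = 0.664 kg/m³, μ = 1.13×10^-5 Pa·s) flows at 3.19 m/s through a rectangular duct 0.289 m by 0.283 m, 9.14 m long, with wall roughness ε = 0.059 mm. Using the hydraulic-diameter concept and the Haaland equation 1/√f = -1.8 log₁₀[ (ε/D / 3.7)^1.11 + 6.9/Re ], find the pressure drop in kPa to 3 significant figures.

Hydraulic diameter D_h = 4A/P = 4·(0.289·0.283)/(2·(0.289+0.283)) = 0.3271/1.144 = 0.286 m.
Re = ρVD_h/μ = 0.664·3.19·0.286/1.13e-05 = 5.36e+04.
ε/D_h = 5.9e-05/0.286 = 0.000206; Haaland gives 1/√f = -1.8 log₁₀[1.9e-05+0.000129] = 6.895, so f = 0.02103.
ΔP = f(L/D_h)(ρV²/2) = 0.02103·9.14/0.286·3.378 = 2.271 Pa.
ΔP = 0.00227 kPa.

ΔP ≈ 0.00227 kPa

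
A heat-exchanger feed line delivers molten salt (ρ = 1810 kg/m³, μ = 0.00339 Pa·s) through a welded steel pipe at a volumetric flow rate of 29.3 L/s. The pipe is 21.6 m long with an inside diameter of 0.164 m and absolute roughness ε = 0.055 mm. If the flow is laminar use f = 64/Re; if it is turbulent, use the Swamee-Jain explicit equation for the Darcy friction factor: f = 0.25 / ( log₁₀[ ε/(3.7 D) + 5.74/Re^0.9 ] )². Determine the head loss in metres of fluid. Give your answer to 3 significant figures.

Q = 29.3 L/s = 29.3/1000 = 0.0293 m³/s.
Cross-sectional area A = πD²/4 = π(0.164)²/4 = 0.02112 m²; mean velocity V = Q/A = 0.0293/0.02112 = 1.387 m/s.
Reynolds number Re = ρVD/μ = 1810 · 1.387 · 0.164 / 0.00339 = 1.215e+05.
Re > 4000 → turbulent. Relative roughness ε/D = 5.5e-05/0.164 = 0.000335. Swamee-Jain: f = 0.25/(log₁₀[0.000335/3.7 + 5.74/1.215e+05^0.9])² = 0.25/(log₁₀[9.06e-05 + 0.000152])² = 0.25/(-3.614)² = 0.01914.
Darcy-Weisbach: ΔP = f(L/D)(ρV²/2) = 0.01914·(21.6/0.164)·(1810·1.387²/2) = 0.01914·131.7·1741 = 4389 Pa.
Head loss h_f = ΔP/(ρg) = 4389/(1810·9.81) = 0.247 m.

h_f ≈ 0.247 m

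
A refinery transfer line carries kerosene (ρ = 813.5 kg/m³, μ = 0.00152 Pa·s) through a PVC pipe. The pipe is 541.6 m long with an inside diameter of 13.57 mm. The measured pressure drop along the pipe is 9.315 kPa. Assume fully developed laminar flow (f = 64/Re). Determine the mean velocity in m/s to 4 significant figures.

For laminar flow, f = 64/Re with Re = ρVD/μ, so Darcy-Weisbach reduces to ΔP = 32μLV/D². Solving for V: V = ΔP·D²/(32μL) = 9315·(0.01357)²/(32·0.00152·541.6) = 0.06511 m/s.
Check: Re = ρVD/μ = 813.5·0.06511·0.01357/0.00152 = 472.9 < 2300, so the laminar assumption holds.

V ≈ 0.06511 m/s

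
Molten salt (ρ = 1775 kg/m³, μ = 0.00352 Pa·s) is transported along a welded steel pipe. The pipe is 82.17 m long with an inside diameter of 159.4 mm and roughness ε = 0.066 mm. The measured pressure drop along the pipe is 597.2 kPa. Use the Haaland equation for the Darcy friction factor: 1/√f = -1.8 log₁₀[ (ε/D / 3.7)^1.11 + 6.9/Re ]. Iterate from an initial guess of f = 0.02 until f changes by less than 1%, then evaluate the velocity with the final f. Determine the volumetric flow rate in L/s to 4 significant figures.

Q ≈ 176.2 L/s

Rearranging Darcy-Weisbach: V = √(2·ΔP·D/(f·L·ρ)). With ε/D = 6.6e-05/0.1594 = 0.000414, iterate starting from f = 0.02:
  f = 0.02 → V = √(2·5.972e+05·0.1594/(0.02·82.17·1775)) = 8.079 m/s; Re = ρVD/μ = 6.494e+05; f → 0.0168
  f = 0.0168 → V = 8.814 m/s; Re = 7.085e+05; f → 0.01674
Converged (Δf/f < 1%). With the final f = 0.01674: V = √(2·5.972e+05·0.1594/(0.01674·82.17·1775)) = 8.83 m/s.
Q = V·A = 8.83·(π/4·0.1594²) = 0.1762 m³/s = 176.2 L/s.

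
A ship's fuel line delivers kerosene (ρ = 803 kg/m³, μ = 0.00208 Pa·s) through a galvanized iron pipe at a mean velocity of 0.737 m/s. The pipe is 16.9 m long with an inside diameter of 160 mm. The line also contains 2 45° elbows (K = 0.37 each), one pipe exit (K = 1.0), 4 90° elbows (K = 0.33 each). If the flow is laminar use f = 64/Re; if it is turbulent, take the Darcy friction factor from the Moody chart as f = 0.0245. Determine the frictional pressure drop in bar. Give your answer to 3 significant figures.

ΔP ≈ 0.0123 bar

Reynolds number Re = ρVD/μ = 803 · 0.737 · 0.16 / 0.00208 = 4.552e+04.
Re > 4000 → turbulent; use the Moody-chart value f = 0.0245.
Total minor-loss coefficient ΣK = 2·0.37 + 1·1 + 4·0.33 = 3.06.
ΔP = [f·L/D + ΣK]·(ρV²/2) = [0.0245·16.9/0.16 + 3.06]·(803·0.737²/2) = [2.588 + 3.06]·218.1 = 1232 Pa.
ΔP = 1232 Pa = 0.0123 bar.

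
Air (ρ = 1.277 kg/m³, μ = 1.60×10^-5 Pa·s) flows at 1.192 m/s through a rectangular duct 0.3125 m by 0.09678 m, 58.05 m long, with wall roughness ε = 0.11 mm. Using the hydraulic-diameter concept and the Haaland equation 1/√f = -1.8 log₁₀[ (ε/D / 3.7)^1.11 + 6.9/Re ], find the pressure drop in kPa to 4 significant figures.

ΔP ≈ 0.01045 kPa

Hydraulic diameter D_h = 4A/P = 4·(0.3125·0.09678)/(2·(0.3125+0.09678)) = 0.121/0.8186 = 0.1478 m.
Re = ρVD_h/μ = 1.277·1.192·0.1478/1.6e-05 = 1.406e+04.
ε/D_h = 0.00011/0.1478 = 0.000744; Haaland gives 1/√f = -1.8 log₁₀[7.89e-05+0.000491] = 5.84, so f = 0.02932.
ΔP = f(L/D_h)(ρV²/2) = 0.02932·58.05/0.1478·0.9072 = 10.45 Pa.
ΔP = 0.01045 kPa.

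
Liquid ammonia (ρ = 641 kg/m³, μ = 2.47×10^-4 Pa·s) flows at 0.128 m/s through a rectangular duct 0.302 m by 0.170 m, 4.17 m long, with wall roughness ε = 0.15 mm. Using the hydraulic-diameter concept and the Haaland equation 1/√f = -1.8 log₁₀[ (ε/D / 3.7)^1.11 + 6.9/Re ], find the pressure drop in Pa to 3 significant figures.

Hydraulic diameter D_h = 4A/P = 4·(0.302·0.17)/(2·(0.302+0.17)) = 0.2054/0.944 = 0.2175 m.
Re = ρVD_h/μ = 641·0.128·0.2175/0.000247 = 7.226e+04.
ε/D_h = 0.00015/0.2175 = 0.00069; Haaland gives 1/√f = -1.8 log₁₀[7.25e-05+9.55e-05] = 6.795, so f = 0.02166.
ΔP = f(L/D_h)(ρV²/2) = 0.02166·4.17/0.2175·5.251 = 2.18 Pa.

ΔP ≈ 2.18 Pa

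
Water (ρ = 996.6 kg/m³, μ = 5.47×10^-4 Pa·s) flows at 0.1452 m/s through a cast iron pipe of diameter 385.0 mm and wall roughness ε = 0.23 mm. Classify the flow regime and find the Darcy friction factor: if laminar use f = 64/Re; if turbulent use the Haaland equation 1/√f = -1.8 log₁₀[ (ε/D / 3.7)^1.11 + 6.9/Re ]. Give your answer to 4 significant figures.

Re = ρVD/μ = 996.6·0.1452·0.385/0.000547 = 1.018e+05.
Re > 4000 → turbulent. ε/D = 0.00023/0.385 = 0.000597; Haaland: 1/√f = -1.8 log₁₀[6.18e-05 + 6.77e-05] = 6.998, so f = 0.02042.

f ≈ 0.02042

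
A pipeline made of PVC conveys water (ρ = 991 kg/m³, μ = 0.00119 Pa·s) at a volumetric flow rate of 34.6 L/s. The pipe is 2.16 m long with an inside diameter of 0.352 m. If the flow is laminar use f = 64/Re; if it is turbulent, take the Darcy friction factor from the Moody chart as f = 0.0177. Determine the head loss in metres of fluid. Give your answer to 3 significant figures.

h_f ≈ 7.00×10^-4 m

Q = 34.6 L/s = 34.6/1000 = 0.0346 m³/s.
Cross-sectional area A = πD²/4 = π(0.352)²/4 = 0.09731 m²; mean velocity V = Q/A = 0.0346/0.09731 = 0.3556 m/s.
Reynolds number Re = ρVD/μ = 991 · 0.3556 · 0.352 / 0.00119 = 1.042e+05.
Re > 4000 → turbulent; use the Moody-chart value f = 0.0177.
Darcy-Weisbach: ΔP = f(L/D)(ρV²/2) = 0.0177·(2.16/0.352)·(991·0.3556²/2) = 0.0177·6.136·62.64 = 6.803 Pa.
Head loss h_f = ΔP/(ρg) = 6.803/(991·9.81) = 7.00×10^-4 m.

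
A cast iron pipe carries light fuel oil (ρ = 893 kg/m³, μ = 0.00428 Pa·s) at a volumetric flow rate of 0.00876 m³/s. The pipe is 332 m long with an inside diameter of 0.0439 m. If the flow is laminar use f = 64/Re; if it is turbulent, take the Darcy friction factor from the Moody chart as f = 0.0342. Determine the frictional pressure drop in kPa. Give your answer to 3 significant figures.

Cross-sectional area A = πD²/4 = π(0.0439)²/4 = 0.001514 m²; mean velocity V = Q/A = 0.00876/0.001514 = 5.787 m/s.
Reynolds number Re = ρVD/μ = 893 · 5.787 · 0.0439 / 0.00428 = 5.301e+04.
Re > 4000 → turbulent; use the Moody-chart value f = 0.0342.
Darcy-Weisbach: ΔP = f(L/D)(ρV²/2) = 0.0342·(332/0.0439)·(893·5.787²/2) = 0.0342·7563·1.496e+04 = 3.868e+06 Pa.
ΔP = 3.868e+06 Pa = 3870 kPa.

ΔP ≈ 3870 kPa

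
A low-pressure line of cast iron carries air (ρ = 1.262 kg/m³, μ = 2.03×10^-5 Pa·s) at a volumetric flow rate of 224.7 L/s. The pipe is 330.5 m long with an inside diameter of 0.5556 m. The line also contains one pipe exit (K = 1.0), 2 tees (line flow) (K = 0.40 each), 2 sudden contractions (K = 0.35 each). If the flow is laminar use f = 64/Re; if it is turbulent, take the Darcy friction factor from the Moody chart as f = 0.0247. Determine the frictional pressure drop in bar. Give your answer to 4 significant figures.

ΔP ≈ 9.319×10^-5 bar

Q = 224.7 L/s = 224.7/1000 = 0.2247 m³/s.
Cross-sectional area A = πD²/4 = π(0.5556)²/4 = 0.2424 m²; mean velocity V = Q/A = 0.2247/0.2424 = 0.9268 m/s.
Reynolds number Re = ρVD/μ = 1.262 · 0.9268 · 0.5556 / 2.03e-05 = 3.201e+04.
Re > 4000 → turbulent; use the Moody-chart value f = 0.0247.
Total minor-loss coefficient ΣK = 1·1 + 2·0.4 + 2·0.35 = 2.5.
ΔP = [f·L/D + ΣK]·(ρV²/2) = [0.0247·330.5/0.5556 + 2.5]·(1.262·0.9268²/2) = [14.69 + 2.5]·0.542 = 9.319 Pa.
ΔP = 9.319 Pa = 9.319×10^-5 bar.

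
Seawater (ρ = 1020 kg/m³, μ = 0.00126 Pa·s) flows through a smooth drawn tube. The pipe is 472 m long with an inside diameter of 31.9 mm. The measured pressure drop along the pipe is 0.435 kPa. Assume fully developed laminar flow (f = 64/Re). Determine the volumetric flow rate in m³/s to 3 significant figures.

Q ≈ 1.86×10^-5 m³/s

For laminar flow, f = 64/Re with Re = ρVD/μ, so Darcy-Weisbach reduces to ΔP = 32μLV/D². Solving for V: V = ΔP·D²/(32μL) = 435·(0.0319)²/(32·0.00126·472) = 0.02326 m/s.
Check: Re = ρVD/μ = 1020·0.02326·0.0319/0.00126 = 600.7 < 2300, so the laminar assumption holds.
Q = V·A = 0.02326·(π/4·0.0319²) = 1.859e-05 m³/s = 1.86×10^-5 m³/s.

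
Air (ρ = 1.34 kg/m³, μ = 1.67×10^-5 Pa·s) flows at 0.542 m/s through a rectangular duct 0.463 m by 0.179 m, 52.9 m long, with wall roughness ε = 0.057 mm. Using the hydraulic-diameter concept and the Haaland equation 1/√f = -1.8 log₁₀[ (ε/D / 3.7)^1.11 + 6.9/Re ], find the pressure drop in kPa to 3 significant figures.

ΔP ≈ 0.00122 kPa

Hydraulic diameter D_h = 4A/P = 4·(0.463·0.179)/(2·(0.463+0.179)) = 0.3315/1.284 = 0.2582 m.
Re = ρVD_h/μ = 1.34·0.542·0.2582/1.67e-05 = 1.123e+04.
ε/D_h = 5.7e-05/0.2582 = 0.000221; Haaland gives 1/√f = -1.8 log₁₀[2.05e-05+0.000615] = 5.755, so f = 0.03019.
ΔP = f(L/D_h)(ρV²/2) = 0.03019·52.9/0.2582·0.1968 = 1.218 Pa.
ΔP = 0.00122 kPa.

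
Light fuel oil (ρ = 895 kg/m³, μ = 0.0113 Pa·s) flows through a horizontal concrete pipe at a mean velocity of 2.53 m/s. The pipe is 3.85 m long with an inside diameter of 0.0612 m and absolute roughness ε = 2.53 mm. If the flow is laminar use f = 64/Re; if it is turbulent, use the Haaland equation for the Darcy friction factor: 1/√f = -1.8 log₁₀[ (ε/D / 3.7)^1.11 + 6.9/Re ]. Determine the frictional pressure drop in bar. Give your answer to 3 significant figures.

Reynolds number Re = ρVD/μ = 895 · 2.53 · 0.0612 / 0.0113 = 1.226e+04.
Re > 4000 → turbulent. Relative roughness ε/D = 0.00253/0.0612 = 0.0413. Haaland: 1/√f = -1.8 log₁₀[(0.0413/3.7)^1.11 + 6.9/1.226e+04] = -1.8 log₁₀[0.00681 + 0.000563] = 3.838, so f = 0.0679.
Darcy-Weisbach: ΔP = f(L/D)(ρV²/2) = 0.0679·(3.85/0.0612)·(895·2.53²/2) = 0.0679·62.91·2864 = 1.223e+04 Pa.
ΔP = 1.223e+04 Pa = 0.122 bar.

ΔP ≈ 0.122 bar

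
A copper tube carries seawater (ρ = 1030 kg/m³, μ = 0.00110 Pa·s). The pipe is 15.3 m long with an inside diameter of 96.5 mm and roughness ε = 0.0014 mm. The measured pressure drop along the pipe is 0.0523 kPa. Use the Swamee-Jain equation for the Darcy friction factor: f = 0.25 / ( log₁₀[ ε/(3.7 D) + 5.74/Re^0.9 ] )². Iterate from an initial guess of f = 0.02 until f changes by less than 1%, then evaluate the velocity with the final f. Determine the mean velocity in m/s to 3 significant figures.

V ≈ 0.150 m/s

Rearranging Darcy-Weisbach: V = √(2·ΔP·D/(f·L·ρ)). With ε/D = 1.4e-06/0.0965 = 1.45e-05, iterate starting from f = 0.02:
  f = 0.02 → V = √(2·52.3·0.0965/(0.02·15.3·1030)) = 0.179 m/s; Re = ρVD/μ = 1.617e+04; f → 0.02728
  f = 0.02728 → V = 0.1532 m/s; Re = 1.385e+04; f → 0.02841
  f = 0.02841 → V = 0.1502 m/s; Re = 1.357e+04; f → 0.02856
Converged (Δf/f < 1%). With the final f = 0.02856: V = √(2·52.3·0.0965/(0.02856·15.3·1030)) = 0.1498 m/s.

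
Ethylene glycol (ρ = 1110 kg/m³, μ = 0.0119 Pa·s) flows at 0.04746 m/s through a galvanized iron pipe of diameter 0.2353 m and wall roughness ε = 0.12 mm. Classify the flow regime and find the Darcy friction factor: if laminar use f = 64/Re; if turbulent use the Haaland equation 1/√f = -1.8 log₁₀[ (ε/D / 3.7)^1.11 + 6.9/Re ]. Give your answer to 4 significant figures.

Re = ρVD/μ = 1110·0.04746·0.2353/0.0119 = 1042.
Re < 2300 → laminar, so f = 64/Re = 0.06144 (roughness is irrelevant in laminar flow).

f ≈ 0.06144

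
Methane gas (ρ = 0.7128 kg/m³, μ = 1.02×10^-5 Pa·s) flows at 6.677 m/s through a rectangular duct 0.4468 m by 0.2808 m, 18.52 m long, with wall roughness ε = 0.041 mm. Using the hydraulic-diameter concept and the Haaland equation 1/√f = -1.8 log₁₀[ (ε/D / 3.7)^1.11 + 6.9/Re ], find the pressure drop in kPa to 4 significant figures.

ΔP ≈ 0.01442 kPa

Hydraulic diameter D_h = 4A/P = 4·(0.4468·0.2808)/(2·(0.4468+0.2808)) = 0.5018/1.455 = 0.3449 m.
Re = ρVD_h/μ = 0.7128·6.677·0.3449/1.02e-05 = 1.609e+05.
ε/D_h = 4.1e-05/0.3449 = 0.000119; Haaland gives 1/√f = -1.8 log₁₀[1.03e-05+4.29e-05] = 7.694, so f = 0.01689.
ΔP = f(L/D_h)(ρV²/2) = 0.01689·18.52/0.3449·15.89 = 14.42 Pa.
ΔP = 0.01442 kPa.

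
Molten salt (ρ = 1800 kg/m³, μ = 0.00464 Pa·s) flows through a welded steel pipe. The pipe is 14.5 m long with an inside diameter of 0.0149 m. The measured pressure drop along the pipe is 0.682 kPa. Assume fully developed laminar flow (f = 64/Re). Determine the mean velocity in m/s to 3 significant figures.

For laminar flow, f = 64/Re with Re = ρVD/μ, so Darcy-Weisbach reduces to ΔP = 32μLV/D². Solving for V: V = ΔP·D²/(32μL) = 682·(0.0149)²/(32·0.00464·14.5) = 0.07033 m/s.
Check: Re = ρVD/μ = 1800·0.07033·0.0149/0.00464 = 406.5 < 2300, so the laminar assumption holds.

V ≈ 0.0703 m/s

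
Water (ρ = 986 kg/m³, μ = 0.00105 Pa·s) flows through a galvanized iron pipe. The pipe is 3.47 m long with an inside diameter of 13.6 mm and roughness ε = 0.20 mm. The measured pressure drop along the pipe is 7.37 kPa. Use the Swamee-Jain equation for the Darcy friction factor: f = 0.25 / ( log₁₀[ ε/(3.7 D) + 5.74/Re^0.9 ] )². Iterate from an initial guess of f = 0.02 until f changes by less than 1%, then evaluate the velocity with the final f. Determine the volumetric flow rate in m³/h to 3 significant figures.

Q ≈ 0.582 m³/h

Rearranging Darcy-Weisbach: V = √(2·ΔP·D/(f·L·ρ)). With ε/D = 0.0002/0.0136 = 0.0147, iterate starting from f = 0.02:
  f = 0.02 → V = √(2·7370·0.0136/(0.02·3.47·986)) = 1.712 m/s; Re = ρVD/μ = 2.186e+04; f → 0.04609
  f = 0.04609 → V = 1.128 m/s; Re = 1.44e+04; f → 0.04726
  f = 0.04726 → V = 1.113 m/s; Re = 1.422e+04; f → 0.04731
Converged (Δf/f < 1%). With the final f = 0.04731: V = √(2·7370·0.0136/(0.04731·3.47·986)) = 1.113 m/s.
Q = V·A = 1.113·(π/4·0.0136²) = 0.0001617 m³/s = 0.582 m³/h.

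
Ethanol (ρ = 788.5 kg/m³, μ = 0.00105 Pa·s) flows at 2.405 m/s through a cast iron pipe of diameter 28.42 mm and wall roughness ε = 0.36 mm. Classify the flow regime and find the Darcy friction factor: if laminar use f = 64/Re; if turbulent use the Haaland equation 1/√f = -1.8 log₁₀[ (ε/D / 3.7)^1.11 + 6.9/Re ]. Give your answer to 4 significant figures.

f ≈ 0.04215

Re = ρVD/μ = 788.5·2.405·0.02842/0.00105 = 5.133e+04.
Re > 4000 → turbulent. ε/D = 0.00036/0.02842 = 0.0127; Haaland: 1/√f = -1.8 log₁₀[0.00183 + 0.000134] = 4.871, so f = 0.04215.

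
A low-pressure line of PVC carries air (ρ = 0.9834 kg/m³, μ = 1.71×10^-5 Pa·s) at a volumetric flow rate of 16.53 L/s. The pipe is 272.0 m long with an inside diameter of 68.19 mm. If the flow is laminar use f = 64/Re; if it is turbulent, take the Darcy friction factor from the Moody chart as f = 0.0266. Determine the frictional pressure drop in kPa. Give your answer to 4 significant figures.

Q = 16.53 L/s = 16.53/1000 = 0.01653 m³/s.
Cross-sectional area A = πD²/4 = π(0.06819)²/4 = 0.003652 m²; mean velocity V = Q/A = 0.01653/0.003652 = 4.526 m/s.
Reynolds number Re = ρVD/μ = 0.9834 · 4.526 · 0.06819 / 1.71e-05 = 1.775e+04.
Re > 4000 → turbulent; use the Moody-chart value f = 0.0266.
Darcy-Weisbach: ΔP = f(L/D)(ρV²/2) = 0.0266·(272/0.06819)·(0.9834·4.526²/2) = 0.0266·3989·10.07 = 1069 Pa.
ΔP = 1069 Pa = 1.069 kPa.

ΔP ≈ 1.069 kPa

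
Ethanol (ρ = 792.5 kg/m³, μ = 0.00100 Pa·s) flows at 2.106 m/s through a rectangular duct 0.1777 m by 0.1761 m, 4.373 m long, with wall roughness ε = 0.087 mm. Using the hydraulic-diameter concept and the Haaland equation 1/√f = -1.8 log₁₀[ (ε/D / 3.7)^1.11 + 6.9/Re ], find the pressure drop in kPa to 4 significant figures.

ΔP ≈ 0.7840 kPa

Hydraulic diameter D_h = 4A/P = 4·(0.1777·0.1761)/(2·(0.1777+0.1761)) = 0.1252/0.7076 = 0.1769 m.
Re = ρVD_h/μ = 792.5·2.106·0.1769/0.001 = 2.952e+05.
ε/D_h = 8.7e-05/0.1769 = 0.000492; Haaland gives 1/√f = -1.8 log₁₀[4.98e-05+2.34e-05] = 7.444, so f = 0.01805.
ΔP = f(L/D_h)(ρV²/2) = 0.01805·4.373/0.1769·1757 = 784 Pa.
ΔP = 0.7840 kPa.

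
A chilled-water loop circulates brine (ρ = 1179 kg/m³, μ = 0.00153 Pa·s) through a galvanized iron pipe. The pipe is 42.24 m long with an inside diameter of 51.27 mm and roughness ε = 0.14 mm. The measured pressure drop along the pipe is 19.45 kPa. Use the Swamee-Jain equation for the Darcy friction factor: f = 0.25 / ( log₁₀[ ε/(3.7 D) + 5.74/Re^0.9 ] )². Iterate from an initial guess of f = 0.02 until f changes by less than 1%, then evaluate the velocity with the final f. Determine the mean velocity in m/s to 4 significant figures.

V ≈ 1.185 m/s

Rearranging Darcy-Weisbach: V = √(2·ΔP·D/(f·L·ρ)). With ε/D = 0.00014/0.05127 = 0.00273, iterate starting from f = 0.02:
  f = 0.02 → V = √(2·1.945e+04·0.05127/(0.02·42.24·1179)) = 1.415 m/s; Re = ρVD/μ = 5.591e+04; f → 0.02813
  f = 0.02813 → V = 1.193 m/s; Re = 4.714e+04; f → 0.02852
  f = 0.02852 → V = 1.185 m/s; Re = 4.681e+04; f → 0.02854
Converged (Δf/f < 1%). With the final f = 0.02854: V = √(2·1.945e+04·0.05127/(0.02854·42.24·1179)) = 1.185 m/s.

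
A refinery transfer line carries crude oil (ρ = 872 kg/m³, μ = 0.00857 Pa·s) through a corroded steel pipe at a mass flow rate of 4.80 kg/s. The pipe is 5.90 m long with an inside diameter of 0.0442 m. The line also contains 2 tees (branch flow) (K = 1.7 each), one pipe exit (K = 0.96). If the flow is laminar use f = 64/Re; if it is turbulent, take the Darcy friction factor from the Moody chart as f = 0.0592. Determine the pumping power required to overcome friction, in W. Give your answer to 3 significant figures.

A = πD²/4 = π(0.0442)²/4 = 0.001534 m²; mean velocity V = ṁ/(ρA) = 4.8/(872 · 0.001534) = 3.587 m/s.
Reynolds number Re = ρVD/μ = 872 · 3.587 · 0.0442 / 0.00857 = 1.613e+04.
Re > 4000 → turbulent; use the Moody-chart value f = 0.0592.
Total minor-loss coefficient ΣK = 2·1.7 + 1·0.96 = 4.36.
ΔP = [f·L/D + ΣK]·(ρV²/2) = [0.0592·5.9/0.0442 + 4.36]·(872·3.587²/2) = [7.902 + 4.36]·5611 = 6.881e+04 Pa.
Q = ṁ/ρ = 4.8/872 = 0.005505 m³/s.
Pumping power P = QΔP = 0.005505·6.881e+04 = 378.8 W = 379 W.

P ≈ 379 W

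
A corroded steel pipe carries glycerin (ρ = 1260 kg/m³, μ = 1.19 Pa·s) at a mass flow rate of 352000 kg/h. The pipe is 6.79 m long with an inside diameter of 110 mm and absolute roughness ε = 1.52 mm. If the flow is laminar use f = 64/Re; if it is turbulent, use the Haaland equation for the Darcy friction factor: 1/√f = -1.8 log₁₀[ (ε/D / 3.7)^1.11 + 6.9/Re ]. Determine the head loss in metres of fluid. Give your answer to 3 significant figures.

ṁ = 352000 kg/h = 352000/3600 = 97.78 kg/s.
A = πD²/4 = π(0.11)²/4 = 0.009503 m²; mean velocity V = ṁ/(ρA) = 97.78/(1260 · 0.009503) = 8.166 m/s.
Reynolds number Re = ρVD/μ = 1260 · 8.166 · 0.11 / 1.19 = 951.1.
Re < 2300 → laminar flow, so f = 64/Re = 64/951.1 = 0.06729 (the turbulent correlation is not needed).
Darcy-Weisbach: ΔP = f(L/D)(ρV²/2) = 0.06729·(6.79/0.11)·(1260·8.166²/2) = 0.06729·61.73·4.201e+04 = 1.745e+05 Pa.
Head loss h_f = ΔP/(ρg) = 1.745e+05/(1260·9.81) = 14.1 m.

h_f ≈ 14.1 m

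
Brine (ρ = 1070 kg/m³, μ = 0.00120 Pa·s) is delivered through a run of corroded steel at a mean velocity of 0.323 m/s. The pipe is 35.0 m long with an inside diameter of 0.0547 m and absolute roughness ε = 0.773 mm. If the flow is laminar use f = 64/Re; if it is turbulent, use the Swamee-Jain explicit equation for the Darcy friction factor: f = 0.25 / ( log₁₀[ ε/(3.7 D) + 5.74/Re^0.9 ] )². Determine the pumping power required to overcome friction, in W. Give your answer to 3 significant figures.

Reynolds number Re = ρVD/μ = 1070 · 0.323 · 0.0547 / 0.0012 = 1.575e+04.
Re > 4000 → turbulent. Relative roughness ε/D = 0.000773/0.0547 = 0.0141. Swamee-Jain: f = 0.25/(log₁₀[0.0141/3.7 + 5.74/1.575e+04^0.9])² = 0.25/(log₁₀[0.00382 + 0.000958])² = 0.25/(-2.321)² = 0.04641.
Darcy-Weisbach: ΔP = f(L/D)(ρV²/2) = 0.04641·(35/0.0547)·(1070·0.323²/2) = 0.04641·639.9·55.82 = 1658 Pa.
Q = V·A = 0.323·0.00235 = 0.000759 m³/s.
Pumping power P = QΔP = 0.000759·1658 = 1.258 W = 1.26 W.

P ≈ 1.26 W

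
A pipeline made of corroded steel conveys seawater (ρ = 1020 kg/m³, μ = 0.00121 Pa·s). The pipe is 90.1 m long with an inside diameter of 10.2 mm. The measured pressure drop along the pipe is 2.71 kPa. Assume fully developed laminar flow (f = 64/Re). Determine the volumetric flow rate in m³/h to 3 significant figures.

Q ≈ 0.0238 m³/h

For laminar flow, f = 64/Re with Re = ρVD/μ, so Darcy-Weisbach reduces to ΔP = 32μLV/D². Solving for V: V = ΔP·D²/(32μL) = 2710·(0.0102)²/(32·0.00121·90.1) = 0.08082 m/s.
Check: Re = ρVD/μ = 1020·0.08082·0.0102/0.00121 = 694.9 < 2300, so the laminar assumption holds.
Q = V·A = 0.08082·(π/4·0.0102²) = 6.604e-06 m³/s = 0.0238 m³/h.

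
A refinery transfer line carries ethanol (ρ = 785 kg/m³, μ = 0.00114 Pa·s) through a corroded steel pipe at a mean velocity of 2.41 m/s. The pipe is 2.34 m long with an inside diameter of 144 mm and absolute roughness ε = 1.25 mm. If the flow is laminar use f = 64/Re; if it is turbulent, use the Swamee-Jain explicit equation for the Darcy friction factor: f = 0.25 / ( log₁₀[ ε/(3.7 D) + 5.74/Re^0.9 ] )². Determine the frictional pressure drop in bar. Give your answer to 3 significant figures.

Reynolds number Re = ρVD/μ = 785 · 2.41 · 0.144 / 0.00114 = 2.39e+05.
Re > 4000 → turbulent. Relative roughness ε/D = 0.00125/0.144 = 0.00868. Swamee-Jain: f = 0.25/(log₁₀[0.00868/3.7 + 5.74/2.39e+05^0.9])² = 0.25/(log₁₀[0.00235 + 8.29e-05])² = 0.25/(-2.615)² = 0.03657.
Darcy-Weisbach: ΔP = f(L/D)(ρV²/2) = 0.03657·(2.34/0.144)·(785·2.41²/2) = 0.03657·16.25·2280 = 1355 Pa.
ΔP = 1355 Pa = 0.0135 bar.

ΔP ≈ 0.0135 bar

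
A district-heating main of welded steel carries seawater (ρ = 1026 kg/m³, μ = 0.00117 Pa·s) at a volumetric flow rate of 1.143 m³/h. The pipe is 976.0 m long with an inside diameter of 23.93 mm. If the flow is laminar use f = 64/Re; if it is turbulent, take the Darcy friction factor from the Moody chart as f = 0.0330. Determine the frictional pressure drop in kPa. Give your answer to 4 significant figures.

Q = 1.143 m³/h = 1.143/3600 = 0.0003175 m³/s.
Cross-sectional area A = πD²/4 = π(0.02393)²/4 = 0.0004498 m²; mean velocity V = Q/A = 0.0003175/0.0004498 = 0.7059 m/s.
Reynolds number Re = ρVD/μ = 1026 · 0.7059 · 0.02393 / 0.00117 = 1.481e+04.
Re > 4000 → turbulent; use the Moody-chart value f = 0.0330.
Darcy-Weisbach: ΔP = f(L/D)(ρV²/2) = 0.033·(976/0.02393)·(1026·0.7059²/2) = 0.033·4.079e+04·255.7 = 3.441e+05 Pa.
ΔP = 3.441e+05 Pa = 344.1 kPa.

ΔP ≈ 344.1 kPa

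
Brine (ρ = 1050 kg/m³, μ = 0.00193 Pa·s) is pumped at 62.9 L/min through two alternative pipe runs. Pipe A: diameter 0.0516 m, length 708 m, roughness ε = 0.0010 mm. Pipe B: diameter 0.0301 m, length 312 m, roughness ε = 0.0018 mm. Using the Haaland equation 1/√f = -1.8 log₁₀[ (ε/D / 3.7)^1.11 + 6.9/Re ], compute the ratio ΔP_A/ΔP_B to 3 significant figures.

ΔP_A/ΔP_B ≈ 0.175

Pipe A: V = Q/A = 0.001048/0.002091 = 0.5013 m/s; Re = 1.407e+04; ε/D = 1.94e-05; Haaland → f = 0.0282; ΔP_A = f(L/D)(ρV²/2) = 5.105e+04 Pa.
Pipe B: V = Q/A = 0.001048/0.0007116 = 1.473 m/s; Re = 2.413e+04; ε/D = 5.98e-05; Haaland → f = 0.02468; ΔP_B = f(L/D)(ρV²/2) = 2.915e+05 Pa.
ΔP_A/ΔP_B = 5.105e+04/2.915e+05 = 0.175.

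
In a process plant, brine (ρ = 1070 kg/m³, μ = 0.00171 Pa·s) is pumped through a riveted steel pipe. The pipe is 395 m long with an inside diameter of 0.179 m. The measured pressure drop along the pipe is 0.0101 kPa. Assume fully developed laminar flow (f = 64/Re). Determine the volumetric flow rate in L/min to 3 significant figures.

Q ≈ 22.6 L/min

For laminar flow, f = 64/Re with Re = ρVD/μ, so Darcy-Weisbach reduces to ΔP = 32μLV/D². Solving for V: V = ΔP·D²/(32μL) = 10.1·(0.179)²/(32·0.00171·395) = 0.01497 m/s.
Check: Re = ρVD/μ = 1070·0.01497·0.179/0.00171 = 1677 < 2300, so the laminar assumption holds.
Q = V·A = 0.01497·(π/4·0.179²) = 0.0003768 m³/s = 22.6 L/min.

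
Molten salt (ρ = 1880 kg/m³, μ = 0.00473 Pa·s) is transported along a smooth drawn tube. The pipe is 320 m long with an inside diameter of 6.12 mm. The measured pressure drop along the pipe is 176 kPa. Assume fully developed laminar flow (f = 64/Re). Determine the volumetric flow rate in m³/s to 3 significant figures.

Q ≈ 4.00×10^-6 m³/s

For laminar flow, f = 64/Re with Re = ρVD/μ, so Darcy-Weisbach reduces to ΔP = 32μLV/D². Solving for V: V = ΔP·D²/(32μL) = 1.76e+05·(0.00612)²/(32·0.00473·320) = 0.1361 m/s.
Check: Re = ρVD/μ = 1880·0.1361·0.00612/0.00473 = 331.1 < 2300, so the laminar assumption holds.
Q = V·A = 0.1361·(π/4·0.00612²) = 4.004e-06 m³/s = 4.00×10^-6 m³/s.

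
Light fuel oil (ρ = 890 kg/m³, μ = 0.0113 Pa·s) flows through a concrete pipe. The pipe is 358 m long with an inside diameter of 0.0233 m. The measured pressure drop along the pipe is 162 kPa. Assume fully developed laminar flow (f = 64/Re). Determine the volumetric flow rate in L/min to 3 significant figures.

Q ≈ 17.4 L/min

For laminar flow, f = 64/Re with Re = ρVD/μ, so Darcy-Weisbach reduces to ΔP = 32μLV/D². Solving for V: V = ΔP·D²/(32μL) = 1.62e+05·(0.0233)²/(32·0.0113·358) = 0.6794 m/s.
Check: Re = ρVD/μ = 890·0.6794·0.0233/0.0113 = 1247 < 2300, so the laminar assumption holds.
Q = V·A = 0.6794·(π/4·0.0233²) = 0.0002897 m³/s = 17.4 L/min.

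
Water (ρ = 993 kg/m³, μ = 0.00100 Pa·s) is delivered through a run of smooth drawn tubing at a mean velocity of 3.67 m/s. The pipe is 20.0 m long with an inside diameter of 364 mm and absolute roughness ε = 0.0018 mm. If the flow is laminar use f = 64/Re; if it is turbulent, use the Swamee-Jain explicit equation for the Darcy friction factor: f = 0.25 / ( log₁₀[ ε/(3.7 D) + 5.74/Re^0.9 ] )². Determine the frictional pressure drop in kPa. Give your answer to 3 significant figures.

ΔP ≈ 4.12 kPa

Reynolds number Re = ρVD/μ = 993 · 3.67 · 0.364 / 0.001 = 1.327e+06.
Re > 4000 → turbulent. Relative roughness ε/D = 1.8e-06/0.364 = 4.95e-06. Swamee-Jain: f = 0.25/(log₁₀[4.95e-06/3.7 + 5.74/1.327e+06^0.9])² = 0.25/(log₁₀[1.34e-06 + 1.77e-05])² = 0.25/(-4.72)² = 0.01122.
Darcy-Weisbach: ΔP = f(L/D)(ρV²/2) = 0.01122·(20/0.364)·(993·3.67²/2) = 0.01122·54.95·6687 = 4123 Pa.
ΔP = 4123 Pa = 4.12 kPa.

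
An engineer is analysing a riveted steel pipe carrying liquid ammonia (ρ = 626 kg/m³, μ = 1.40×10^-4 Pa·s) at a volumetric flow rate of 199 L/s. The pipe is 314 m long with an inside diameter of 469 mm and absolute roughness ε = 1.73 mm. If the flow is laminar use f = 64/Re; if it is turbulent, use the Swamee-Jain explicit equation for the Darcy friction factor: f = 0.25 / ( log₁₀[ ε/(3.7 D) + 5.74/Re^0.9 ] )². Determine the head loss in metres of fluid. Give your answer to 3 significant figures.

h_f ≈ 1.26 m

Q = 199 L/s = 199/1000 = 0.199 m³/s.
Cross-sectional area A = πD²/4 = π(0.469)²/4 = 0.1728 m²; mean velocity V = Q/A = 0.199/0.1728 = 1.152 m/s.
Reynolds number Re = ρVD/μ = 626 · 1.152 · 0.469 / 0.00014 = 2.416e+06.
Re > 4000 → turbulent. Relative roughness ε/D = 0.00173/0.469 = 0.00369. Swamee-Jain: f = 0.25/(log₁₀[0.00369/3.7 + 5.74/2.416e+06^0.9])² = 0.25/(log₁₀[0.000997 + 1.03e-05])² = 0.25/(-2.997)² = 0.02784.
Darcy-Weisbach: ΔP = f(L/D)(ρV²/2) = 0.02784·(314/0.469)·(626·1.152²/2) = 0.02784·669.5·415.3 = 7740 Pa.
Head loss h_f = ΔP/(ρg) = 7740/(626·9.81) = 1.26 m.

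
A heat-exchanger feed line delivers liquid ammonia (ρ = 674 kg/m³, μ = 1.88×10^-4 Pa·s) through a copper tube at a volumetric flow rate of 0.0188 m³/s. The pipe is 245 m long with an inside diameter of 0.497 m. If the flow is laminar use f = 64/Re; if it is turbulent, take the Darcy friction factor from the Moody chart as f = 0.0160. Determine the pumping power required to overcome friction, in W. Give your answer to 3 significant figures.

Cross-sectional area A = πD²/4 = π(0.497)²/4 = 0.194 m²; mean velocity V = Q/A = 0.0188/0.194 = 0.09691 m/s.
Reynolds number Re = ρVD/μ = 674 · 0.09691 · 0.497 / 0.000188 = 1.727e+05.
Re > 4000 → turbulent; use the Moody-chart value f = 0.0160.
Darcy-Weisbach: ΔP = f(L/D)(ρV²/2) = 0.016·(245/0.497)·(674·0.09691²/2) = 0.016·493·3.165 = 24.96 Pa.
Pumping power P = QΔP = 0.0188·24.96 = 0.4693 W = 0.469 W.

P ≈ 0.469 W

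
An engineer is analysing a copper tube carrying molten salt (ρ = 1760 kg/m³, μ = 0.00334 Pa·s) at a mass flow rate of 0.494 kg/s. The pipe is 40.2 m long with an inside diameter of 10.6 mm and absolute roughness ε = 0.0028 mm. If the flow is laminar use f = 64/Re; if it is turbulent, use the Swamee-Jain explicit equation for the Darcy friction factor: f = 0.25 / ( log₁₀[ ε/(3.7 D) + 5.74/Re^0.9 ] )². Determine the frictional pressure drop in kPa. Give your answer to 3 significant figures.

ΔP ≈ 919 kPa

A = πD²/4 = π(0.0106)²/4 = 8.825e-05 m²; mean velocity V = ṁ/(ρA) = 0.494/(1760 · 8.825e-05) = 3.181 m/s.
Reynolds number Re = ρVD/μ = 1760 · 3.181 · 0.0106 / 0.00334 = 1.777e+04.
Re > 4000 → turbulent. Relative roughness ε/D = 2.8e-06/0.0106 = 0.000264. Swamee-Jain: f = 0.25/(log₁₀[0.000264/3.7 + 5.74/1.777e+04^0.9])² = 0.25/(log₁₀[7.14e-05 + 0.00086])² = 0.25/(-3.031)² = 0.02721.
Darcy-Weisbach: ΔP = f(L/D)(ρV²/2) = 0.02721·(40.2/0.0106)·(1760·3.181²/2) = 0.02721·3792·8902 = 9.187e+05 Pa.
ΔP = 9.187e+05 Pa = 919 kPa.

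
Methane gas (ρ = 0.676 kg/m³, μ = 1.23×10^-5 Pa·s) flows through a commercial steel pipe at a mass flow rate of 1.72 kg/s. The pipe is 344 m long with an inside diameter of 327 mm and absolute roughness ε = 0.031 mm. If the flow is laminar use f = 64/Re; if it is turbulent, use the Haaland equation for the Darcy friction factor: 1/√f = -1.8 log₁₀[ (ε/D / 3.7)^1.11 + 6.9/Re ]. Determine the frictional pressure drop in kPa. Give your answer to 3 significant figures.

A = πD²/4 = π(0.327)²/4 = 0.08398 m²; mean velocity V = ṁ/(ρA) = 1.72/(0.676 · 0.08398) = 30.3 m/s.
Reynolds number Re = ρVD/μ = 0.676 · 30.3 · 0.327 / 1.23e-05 = 5.445e+05.
Re > 4000 → turbulent. Relative roughness ε/D = 3.1e-05/0.327 = 9.48e-05. Haaland: 1/√f = -1.8 log₁₀[(9.48e-05/3.7)^1.11 + 6.9/5.445e+05] = -1.8 log₁₀[8.01e-06 + 1.27e-05] = 8.432, so f = 0.01407.
Darcy-Weisbach: ΔP = f(L/D)(ρV²/2) = 0.01407·(344/0.327)·(0.676·30.3²/2) = 0.01407·1052·310.2 = 4591 Pa.
ΔP = 4591 Pa = 4.59 kPa.

ΔP ≈ 4.59 kPa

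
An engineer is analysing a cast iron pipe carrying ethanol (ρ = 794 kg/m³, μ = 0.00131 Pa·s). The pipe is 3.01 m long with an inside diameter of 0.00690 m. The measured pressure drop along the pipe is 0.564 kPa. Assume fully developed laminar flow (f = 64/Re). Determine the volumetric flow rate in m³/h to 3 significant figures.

For laminar flow, f = 64/Re with Re = ρVD/μ, so Darcy-Weisbach reduces to ΔP = 32μLV/D². Solving for V: V = ΔP·D²/(32μL) = 564·(0.0069)²/(32·0.00131·3.01) = 0.2128 m/s.
Check: Re = ρVD/μ = 794·0.2128·0.0069/0.00131 = 890 < 2300, so the laminar assumption holds.
Q = V·A = 0.2128·(π/4·0.0069²) = 7.958e-06 m³/s = 0.0286 m³/h.

Q ≈ 0.0286 m³/h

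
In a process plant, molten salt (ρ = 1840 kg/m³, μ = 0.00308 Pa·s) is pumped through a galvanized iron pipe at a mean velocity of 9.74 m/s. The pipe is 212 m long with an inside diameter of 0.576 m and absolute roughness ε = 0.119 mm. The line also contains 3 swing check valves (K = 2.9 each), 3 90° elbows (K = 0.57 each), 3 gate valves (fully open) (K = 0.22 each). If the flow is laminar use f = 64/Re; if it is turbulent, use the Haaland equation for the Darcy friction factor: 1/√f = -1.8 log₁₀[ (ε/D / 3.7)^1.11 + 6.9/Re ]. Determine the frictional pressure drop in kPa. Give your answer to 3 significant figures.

ΔP ≈ 1420 kPa

Reynolds number Re = ρVD/μ = 1840 · 9.74 · 0.576 / 0.00308 = 3.352e+06.
Re > 4000 → turbulent. Relative roughness ε/D = 0.000119/0.576 = 0.000207. Haaland: 1/√f = -1.8 log₁₀[(0.000207/3.7)^1.11 + 6.9/3.352e+06] = -1.8 log₁₀[1.9e-05 + 2.06e-06] = 8.417, so f = 0.01411.
Total minor-loss coefficient ΣK = 3·2.9 + 3·0.57 + 3·0.22 = 11.1.
ΔP = [f·L/D + ΣK]·(ρV²/2) = [0.01411·212/0.576 + 11.1]·(1840·9.74²/2) = [5.195 + 11.1]·8.728e+04 = 1.42e+06 Pa.
ΔP = 1.42e+06 Pa = 1420 kPa.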